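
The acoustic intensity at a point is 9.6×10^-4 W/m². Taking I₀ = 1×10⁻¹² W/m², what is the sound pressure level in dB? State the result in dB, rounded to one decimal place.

89.8 dB

L = 10·log₁₀(I/I₀) = 10·log₁₀(9.6×10^-4/10⁻¹²) = 10·log₁₀(9.6×10^8).
L = 10·(0.9823 + 8) = 89.82 dB.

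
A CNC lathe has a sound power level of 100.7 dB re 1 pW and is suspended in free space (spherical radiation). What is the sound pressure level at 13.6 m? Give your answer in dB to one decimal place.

67.0 dB

Free-field spherical radiation: L_p = L_w − 10·log₁₀(4π·r²), r = 13.6 m.
4π·r² = 2324 m², 10·log₁₀ of that is 33.663 dB.
L_p = 100.7 − 33.663 = 67.04 dB.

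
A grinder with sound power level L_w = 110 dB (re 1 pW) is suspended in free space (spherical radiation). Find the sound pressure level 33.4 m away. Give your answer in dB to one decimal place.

Free-field spherical radiation: L_p = L_w − 10·log₁₀(4π·r²), r = 33.4 m.
4π·r² = 1.402e+04 m², 10·log₁₀ of that is 41.467 dB.
L_p = 110 − 41.467 = 68.53 dB.

68.5 dB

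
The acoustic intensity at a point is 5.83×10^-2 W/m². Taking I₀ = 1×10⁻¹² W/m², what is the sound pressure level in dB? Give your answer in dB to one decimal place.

L = 10·log₁₀(I/I₀) = 10·log₁₀(5.83×10^-2/10⁻¹²) = 10·log₁₀(5.83×10^10).
L = 10·(0.7657 + 10) = 107.66 dB.

107.7 dB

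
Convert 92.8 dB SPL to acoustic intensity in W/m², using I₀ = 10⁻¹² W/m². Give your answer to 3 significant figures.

I/I₀ = 10^(92.8/10) = 1.905e+09, so I = 1.905e+09 × 10⁻¹² W/m².

0.00191 W/m²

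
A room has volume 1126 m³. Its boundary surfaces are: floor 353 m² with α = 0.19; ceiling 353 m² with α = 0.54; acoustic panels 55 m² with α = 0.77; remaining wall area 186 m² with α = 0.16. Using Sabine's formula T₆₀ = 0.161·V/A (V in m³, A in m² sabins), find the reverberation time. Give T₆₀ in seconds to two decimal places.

Total absorption A = 353·0.19 + 353·0.54 + 55·0.77 + 186·0.16 = 329.80 m² sabins.
T₆₀ = 0.161·V/A = 0.161·1126/329.80 = 0.550 s.

0.55 s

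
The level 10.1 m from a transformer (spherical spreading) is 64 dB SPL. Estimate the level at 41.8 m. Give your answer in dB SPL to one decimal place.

Point-source attenuation: ΔL = 20·log₁₀(r₂/r₁) = 20·log₁₀(41.8/10.1) = 12.337 dB.
L₂ = 64 − 20·log₁₀(41.8/10.1) = 64 − 12.337 = 51.66 dB SPL.

51.7 dB SPL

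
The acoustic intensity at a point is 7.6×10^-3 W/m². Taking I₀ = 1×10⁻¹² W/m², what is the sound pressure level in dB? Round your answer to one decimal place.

98.8 dB

Dividing by I₀ shifts the exponent by 12: I/I₀ = 7.6×10^9.
L = 10·(0.8808 + 9) = 98.81 dB.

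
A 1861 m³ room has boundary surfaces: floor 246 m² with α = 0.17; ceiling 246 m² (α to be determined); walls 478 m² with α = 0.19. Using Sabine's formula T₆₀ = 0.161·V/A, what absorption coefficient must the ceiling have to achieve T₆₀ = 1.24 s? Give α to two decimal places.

A = 0.161·V/T₆₀ = 0.161·1861/1.24 = 241.63 m² sabins.
Absorption from the other surfaces = 246·0.17 + 478·0.19 = 132.64 m², so the ceiling must supply 108.99 m² over 246 m².
α = 108.99/246 = 0.443.

0.44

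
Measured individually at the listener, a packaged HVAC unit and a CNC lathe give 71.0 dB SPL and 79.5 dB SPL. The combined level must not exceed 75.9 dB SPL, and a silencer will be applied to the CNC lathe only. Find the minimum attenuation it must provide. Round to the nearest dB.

The untreated sources together contribute 10^(71.0/10) = 1.259e+07, i.e. 71.00 dB SPL.
To meet 75.9 dB SPL overall, the treated CNC lathe may contribute at most 10^(75.9/10) − 1.259e+07 = 2.632e+07, i.e. 74.20 dB SPL.
So the CNC lathe must be reduced from 79.5 to 74.20 dB SPL: IL = 5.30 dB.

5 dB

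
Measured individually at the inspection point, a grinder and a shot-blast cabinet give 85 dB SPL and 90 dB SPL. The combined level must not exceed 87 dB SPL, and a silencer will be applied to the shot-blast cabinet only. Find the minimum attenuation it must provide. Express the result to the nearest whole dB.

Fixed contribution from the other source: Σ 10^(L/10) = 10^(85/10) = 3.162e+08 (85.00 dB SPL).
To meet 87 dB SPL overall, the treated shot-blast cabinet may contribute at most 10^(87/10) − 3.162e+08 = 1.850e+08, i.e. 82.67 dB SPL.
Required insertion loss = 90 − 82.67 = 7.33 dB.

7 dB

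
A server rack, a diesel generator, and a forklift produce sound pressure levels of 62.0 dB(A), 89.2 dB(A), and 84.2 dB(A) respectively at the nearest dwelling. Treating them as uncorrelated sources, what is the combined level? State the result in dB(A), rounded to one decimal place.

90.4 dB(A)

Incoherent sources combine by intensity addition: L_total = 10·log₁₀(Σ 10^(L_i/10)).
Σ 10^(L/10) = 10^(62.0/10) + 10^(89.2/10) + 10^(84.2/10) = 1.096e+09.
L_total = 10·log₁₀(1.096e+09) = 90.40 dB(A).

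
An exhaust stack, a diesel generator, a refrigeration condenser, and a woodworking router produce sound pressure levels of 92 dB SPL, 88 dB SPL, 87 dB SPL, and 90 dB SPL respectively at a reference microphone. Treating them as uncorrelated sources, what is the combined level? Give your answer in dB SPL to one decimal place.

95.7 dB SPL

Incoherent sources combine by intensity addition: L_total = 10·log₁₀(Σ 10^(L_i/10)).
Σ 10^(L/10) = 10^(92/10) + 10^(88/10) + 10^(87/10) + 10^(90/10) = 3.717e+09.
L_total = 10·log₁₀(3.717e+09) = 95.70 dB SPL.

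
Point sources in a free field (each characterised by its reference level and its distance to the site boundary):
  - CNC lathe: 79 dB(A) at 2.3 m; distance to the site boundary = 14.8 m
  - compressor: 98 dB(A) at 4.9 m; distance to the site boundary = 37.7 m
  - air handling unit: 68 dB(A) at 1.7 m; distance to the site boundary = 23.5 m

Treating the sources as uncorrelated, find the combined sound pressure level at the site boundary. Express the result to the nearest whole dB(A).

Propagate each source to the receiver with L = L_ref − 20·log₁₀(r/r_ref), then add intensities.
CNC lathe: 79 − 20·log₁₀(14.8/2.3) = 79 − 16.17 = 62.83 dB(A).
compressor: 98 − 20·log₁₀(37.7/4.9) = 98 − 17.72 = 80.28 dB(A).
air handling unit: 68 − 20·log₁₀(23.5/1.7) = 68 − 22.81 = 45.19 dB(A).
Σ 10^(L/10) = 1.085e+08 → L_total = 10·log₁₀(1.085e+08) = 80.36 dB(A).

80 dB(A)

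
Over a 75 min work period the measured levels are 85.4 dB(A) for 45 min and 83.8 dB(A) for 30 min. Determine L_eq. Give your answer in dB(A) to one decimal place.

The energy average is taken in the linear domain: L_eq = 10·log₁₀[(Σ tᵢ·10^(Lᵢ/10))/T], T = 75 min.
Σ tᵢ·10^(Lᵢ/10) = 45·10^(85.4/10) + 30·10^(83.8/10) = 2.280e+10.
L_eq = 10·log₁₀(2.280e+10/75) = 84.83 dB(A).

84.8 dB(A)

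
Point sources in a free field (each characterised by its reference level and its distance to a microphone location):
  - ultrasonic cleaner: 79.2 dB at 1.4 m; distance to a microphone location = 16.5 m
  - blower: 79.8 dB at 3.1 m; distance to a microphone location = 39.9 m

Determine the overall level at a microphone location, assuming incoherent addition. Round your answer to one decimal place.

60.7 dB

First find each source's level at the receiver (point-source: −20·log₁₀(r/r_ref)), then combine on an intensity basis.
ultrasonic cleaner: 79.2 − 20·log₁₀(16.5/1.4) = 79.2 − 21.43 = 57.77 dB.
blower: 79.8 − 20·log₁₀(39.9/3.1) = 79.8 − 22.19 = 57.61 dB.
Σ 10^(L/10) = 1.175e+06 → L_total = 10·log₁₀(1.175e+06) = 60.70 dB.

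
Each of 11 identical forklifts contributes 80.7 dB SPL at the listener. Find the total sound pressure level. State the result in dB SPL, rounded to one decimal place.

91.1 dB SPL

With 11 equal, uncorrelated contributions the intensity is 11× that of one unit, giving a rise of 10·log₁₀ 11.
L_total = 80.7 + 10·log₁₀(11) = 80.7 + 10.414 = 91.11 dB SPL.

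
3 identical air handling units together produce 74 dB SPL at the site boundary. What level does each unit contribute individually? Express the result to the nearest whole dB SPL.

69 dB SPL

Dividing the total intensity by 3 lowers the level by 10·log₁₀ 3 = 4.771 dB: L₁ = 74 − 4.771.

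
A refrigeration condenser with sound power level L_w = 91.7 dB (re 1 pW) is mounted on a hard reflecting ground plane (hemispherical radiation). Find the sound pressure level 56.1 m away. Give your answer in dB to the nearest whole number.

49 dB

L_p = L_w − 10·log₁₀(2π·r²) with r = 56.1 m.
2π·r² = 1.977e+04 m², 10·log₁₀ of that is 42.961 dB.
L_p = 91.7 − 42.961 = 48.74 dB.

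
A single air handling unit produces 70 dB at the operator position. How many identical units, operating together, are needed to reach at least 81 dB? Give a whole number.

13

N identical sources give L₁ + 10·log₁₀ N, so require 10·log₁₀ N ≥ 81 − 70 = 11.0 dB.
N ≥ 10^(11.0/10) = 12.589, so N = 13.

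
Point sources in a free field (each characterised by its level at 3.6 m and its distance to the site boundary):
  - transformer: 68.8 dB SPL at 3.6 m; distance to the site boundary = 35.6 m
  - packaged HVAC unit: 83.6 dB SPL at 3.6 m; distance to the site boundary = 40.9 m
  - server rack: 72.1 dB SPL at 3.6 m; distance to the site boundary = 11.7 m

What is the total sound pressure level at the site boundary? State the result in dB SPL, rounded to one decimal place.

65.3 dB SPL

First find each source's level at the receiver (point-source: −20·log₁₀(r/r_ref)), then combine on an intensity basis.
transformer: 68.8 − 20·log₁₀(35.6/3.6) = 68.8 − 19.90 = 48.90 dB SPL.
packaged HVAC unit: 83.6 − 20·log₁₀(40.9/3.6) = 83.6 − 21.11 = 62.49 dB SPL.
server rack: 72.1 − 20·log₁₀(11.7/3.6) = 72.1 − 10.24 = 61.86 dB SPL.
Σ 10^(L/10) = 3.388e+06 → L_total = 10·log₁₀(3.388e+06) = 65.30 dB SPL.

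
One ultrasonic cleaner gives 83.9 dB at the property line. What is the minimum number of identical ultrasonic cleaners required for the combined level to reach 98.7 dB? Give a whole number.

31

The shortfall is 98.7 − 83.9 = 14.8 dB, and N units add 10·log₁₀ N, so need 10·log₁₀ N ≥ 14.8.
N ≥ 10^(14.8/10) = 30.200, so N = 31.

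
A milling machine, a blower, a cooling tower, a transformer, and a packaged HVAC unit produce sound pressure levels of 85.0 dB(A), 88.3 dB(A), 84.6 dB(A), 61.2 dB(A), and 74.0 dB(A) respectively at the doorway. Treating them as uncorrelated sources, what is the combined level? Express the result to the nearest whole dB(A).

91 dB(A)

For uncorrelated sources the intensities add, so convert each level to linear form, sum, and take 10·log₁₀ of the total.
Σ 10^(L/10) = 10^(85.0/10) + 10^(88.3/10) + 10^(84.6/10) + 10^(61.2/10) + 10^(74.0/10) = 1.307e+09.
L_total = 10·log₁₀(1.307e+09) = 91.16 dB(A).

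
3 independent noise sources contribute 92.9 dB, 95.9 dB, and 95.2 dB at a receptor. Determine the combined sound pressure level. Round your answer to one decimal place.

Incoherent sources combine by intensity addition: L_total = 10·log₁₀(Σ 10^(L_i/10)).
Σ 10^(L/10) = 10^(92.9/10) + 10^(95.9/10) + 10^(95.2/10) = 9.152e+09.
L_total = 10·log₁₀(9.152e+09) = 99.61 dB.

99.6 dB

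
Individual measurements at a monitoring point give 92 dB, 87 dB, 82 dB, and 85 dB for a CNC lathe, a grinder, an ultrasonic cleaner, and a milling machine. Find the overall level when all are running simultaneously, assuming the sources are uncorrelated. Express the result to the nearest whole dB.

For uncorrelated sources the intensities add, so convert each level to linear form, sum, and take 10·log₁₀ of the total.
Σ 10^(L/10) = 10^(92/10) + 10^(87/10) + 10^(82/10) + 10^(85/10) = 2.561e+09.
L_total = 10·log₁₀(2.561e+09) = 94.08 dB.

94 dB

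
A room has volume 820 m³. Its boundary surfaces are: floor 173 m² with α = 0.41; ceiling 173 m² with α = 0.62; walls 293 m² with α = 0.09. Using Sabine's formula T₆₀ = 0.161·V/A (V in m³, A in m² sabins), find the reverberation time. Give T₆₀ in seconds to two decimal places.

A = Σ Sᵢαᵢ = 173·0.41 + 173·0.62 + 293·0.09 = 204.56 m².
T₆₀ = 0.161 × 820 / 204.56 = 0.645 s.

0.65 s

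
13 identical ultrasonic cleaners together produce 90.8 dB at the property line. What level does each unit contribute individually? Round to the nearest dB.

13 equal contributions raise the level by 10·log₁₀ 13 = 11.139 dB, so each unit alone gives 90.8 − 11.139.

80 dB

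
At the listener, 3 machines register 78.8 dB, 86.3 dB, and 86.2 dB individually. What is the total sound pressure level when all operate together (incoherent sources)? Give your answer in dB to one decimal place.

Incoherent sources combine by intensity addition: L_total = 10·log₁₀(Σ 10^(L_i/10)).
Σ 10^(L/10) = 10^(78.8/10) + 10^(86.3/10) + 10^(86.2/10) = 9.193e+08.
L_total = 10·log₁₀(9.193e+08) = 89.63 dB.

89.6 dB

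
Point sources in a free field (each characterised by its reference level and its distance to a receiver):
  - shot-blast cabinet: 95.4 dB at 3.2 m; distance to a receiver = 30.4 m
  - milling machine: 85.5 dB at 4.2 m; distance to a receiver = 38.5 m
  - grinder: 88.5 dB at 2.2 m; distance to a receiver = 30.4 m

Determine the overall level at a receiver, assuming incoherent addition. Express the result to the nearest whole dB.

Propagate each source to the receiver with L = L_ref − 20·log₁₀(r/r_ref), then add intensities.
shot-blast cabinet: 95.4 − 20·log₁₀(30.4/3.2) = 95.4 − 19.55 = 75.85 dB.
milling machine: 85.5 − 20·log₁₀(38.5/4.2) = 85.5 − 19.24 = 66.26 dB.
grinder: 88.5 − 20·log₁₀(30.4/2.2) = 88.5 − 22.81 = 65.69 dB.
Σ 10^(L/10) = 4.635e+07 → L_total = 10·log₁₀(4.635e+07) = 76.66 dB.

77 dB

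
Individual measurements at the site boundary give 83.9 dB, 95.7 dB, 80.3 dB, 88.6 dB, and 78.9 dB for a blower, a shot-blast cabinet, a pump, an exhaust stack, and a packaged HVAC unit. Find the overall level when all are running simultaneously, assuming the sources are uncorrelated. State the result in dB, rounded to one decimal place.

Incoherent sources combine by intensity addition: L_total = 10·log₁₀(Σ 10^(L_i/10)).
Σ 10^(L/10) = 10^(83.9/10) + 10^(95.7/10) + 10^(80.3/10) + 10^(88.6/10) + 10^(78.9/10) = 4.870e+09.
L_total = 10·log₁₀(4.870e+09) = 96.88 dB.

96.9 dB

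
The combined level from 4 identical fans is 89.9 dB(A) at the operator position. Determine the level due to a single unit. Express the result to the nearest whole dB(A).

4 equal contributions raise the level by 10·log₁₀ 4 = 6.021 dB, so each unit alone gives 89.9 − 6.021.

84 dB(A)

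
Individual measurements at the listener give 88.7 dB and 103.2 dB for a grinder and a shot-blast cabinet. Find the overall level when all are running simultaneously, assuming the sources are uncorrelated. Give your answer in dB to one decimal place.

103.4 dB

Incoherent sources combine by intensity addition: L_total = 10·log₁₀(Σ 10^(L_i/10)).
Σ 10^(L/10) = 10^(88.7/10) + 10^(103.2/10) = 2.163e+10.
L_total = 10·log₁₀(2.163e+10) = 103.35 dB.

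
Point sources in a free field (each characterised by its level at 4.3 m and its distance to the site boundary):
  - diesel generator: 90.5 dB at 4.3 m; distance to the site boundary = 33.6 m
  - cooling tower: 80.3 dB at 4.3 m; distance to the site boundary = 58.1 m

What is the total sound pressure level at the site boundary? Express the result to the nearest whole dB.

73 dB

First find each source's level at the receiver (point-source: −20·log₁₀(r/r_ref)), then combine on an intensity basis.
diesel generator: 90.5 − 20·log₁₀(33.6/4.3) = 90.5 − 17.86 = 72.64 dB.
cooling tower: 80.3 − 20·log₁₀(58.1/4.3) = 80.3 − 22.61 = 57.69 dB.
Σ 10^(L/10) = 1.896e+07 → L_total = 10·log₁₀(1.896e+07) = 72.78 dB.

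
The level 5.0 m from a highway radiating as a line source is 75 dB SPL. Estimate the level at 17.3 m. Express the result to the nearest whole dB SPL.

70 dB SPL

Cylindrical spreading from a line source gives a 10·log₁₀(r₂/r₁) drop.
L₂ = 75 − 10·log₁₀(17.3/5.0) = 75 − 5.391 = 69.61 dB SPL.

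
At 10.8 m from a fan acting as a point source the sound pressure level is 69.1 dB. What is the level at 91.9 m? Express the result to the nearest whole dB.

For a point source, L₂ = L₁ − 20·log₁₀(r₂/r₁).
L₂ = 69.1 − 20·log₁₀(91.9/10.8) = 69.1 − 18.598 = 50.50 dB.

51 dB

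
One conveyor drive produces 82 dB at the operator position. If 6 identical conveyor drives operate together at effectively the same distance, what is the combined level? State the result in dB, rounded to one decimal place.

89.8 dB

N identical incoherent sources raise the level by 10·log₁₀ N.
L_total = 82 + 10·log₁₀(6) = 82 + 7.782 = 89.78 dB.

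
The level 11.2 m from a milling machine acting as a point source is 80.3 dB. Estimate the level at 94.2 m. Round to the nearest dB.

62 dB

Spherical spreading from a point source gives a 20·log₁₀(r₂/r₁) drop.
L₂ = 80.3 − 20·log₁₀(94.2/11.2) = 80.3 − 18.497 = 61.80 dB.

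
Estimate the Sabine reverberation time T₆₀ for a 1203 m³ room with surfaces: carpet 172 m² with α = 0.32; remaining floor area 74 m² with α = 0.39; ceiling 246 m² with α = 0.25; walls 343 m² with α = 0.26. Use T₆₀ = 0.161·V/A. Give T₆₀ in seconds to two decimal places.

A = Σ Sᵢαᵢ = 172·0.32 + 74·0.39 + 246·0.25 + 343·0.26 = 234.58 m².
T₆₀ = 0.161 × 1203 / 234.58 = 0.826 s.

0.83 s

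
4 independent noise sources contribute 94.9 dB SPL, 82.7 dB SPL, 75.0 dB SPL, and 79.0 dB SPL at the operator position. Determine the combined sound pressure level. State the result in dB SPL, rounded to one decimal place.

95.3 dB SPL

Incoherent sources combine by intensity addition: L_total = 10·log₁₀(Σ 10^(L_i/10)).
Σ 10^(L/10) = 10^(94.9/10) + 10^(82.7/10) + 10^(75.0/10) + 10^(79.0/10) = 3.388e+09.
L_total = 10·log₁₀(3.388e+09) = 95.30 dB SPL.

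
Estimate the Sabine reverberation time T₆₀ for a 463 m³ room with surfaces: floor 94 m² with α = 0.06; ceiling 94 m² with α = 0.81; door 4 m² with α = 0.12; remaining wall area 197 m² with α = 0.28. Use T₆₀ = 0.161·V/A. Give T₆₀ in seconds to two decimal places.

0.54 s

Total absorption A = 94·0.06 + 94·0.81 + 4·0.12 + 197·0.28 = 137.42 m² sabins.
T₆₀ = 0.161 × 463 / 137.42 = 0.542 s.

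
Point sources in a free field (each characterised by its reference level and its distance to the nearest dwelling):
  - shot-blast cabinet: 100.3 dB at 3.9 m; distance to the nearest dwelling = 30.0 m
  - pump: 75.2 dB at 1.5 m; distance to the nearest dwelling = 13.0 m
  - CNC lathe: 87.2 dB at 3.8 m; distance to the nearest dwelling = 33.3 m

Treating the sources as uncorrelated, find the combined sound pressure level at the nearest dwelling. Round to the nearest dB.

83 dB

First find each source's level at the receiver (point-source: −20·log₁₀(r/r_ref)), then combine on an intensity basis.
shot-blast cabinet: 100.3 − 20·log₁₀(30.0/3.9) = 100.3 − 17.72 = 82.58 dB.
pump: 75.2 − 20·log₁₀(13.0/1.5) = 75.2 − 18.76 = 56.44 dB.
CNC lathe: 87.2 − 20·log₁₀(33.3/3.8) = 87.2 − 18.85 = 68.35 dB.
Σ 10^(L/10) = 1.884e+08 → L_total = 10·log₁₀(1.884e+08) = 82.75 dB.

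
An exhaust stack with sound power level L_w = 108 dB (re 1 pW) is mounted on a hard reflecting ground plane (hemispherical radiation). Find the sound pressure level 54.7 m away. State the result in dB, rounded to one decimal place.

65.3 dB

Free-field hemispherical radiation: L_p = L_w − 10·log₁₀(2π·r²), r = 54.7 m.
2π·r² = 1.88e+04 m², 10·log₁₀ of that is 42.742 dB.
L_p = 108 − 42.742 = 65.26 dB.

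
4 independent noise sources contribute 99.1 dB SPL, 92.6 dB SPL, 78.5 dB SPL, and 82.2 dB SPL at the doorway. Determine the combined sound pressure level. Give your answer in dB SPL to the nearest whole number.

Incoherent sources combine by intensity addition: L_total = 10·log₁₀(Σ 10^(L_i/10)).
Σ 10^(L/10) = 10^(99.1/10) + 10^(92.6/10) + 10^(78.5/10) + 10^(82.2/10) = 1.018e+10.
L_total = 10·log₁₀(1.018e+10) = 100.08 dB SPL.

100 dB SPL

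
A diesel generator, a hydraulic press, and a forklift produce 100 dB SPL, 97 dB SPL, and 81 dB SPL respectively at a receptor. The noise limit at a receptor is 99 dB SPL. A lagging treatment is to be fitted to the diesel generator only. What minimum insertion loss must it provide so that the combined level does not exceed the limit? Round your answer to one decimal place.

The untreated sources together contribute 10^(97/10) + 10^(81/10) = 5.138e+09, i.e. 97.11 dB SPL.
To meet 99 dB SPL overall, the treated diesel generator may contribute at most 10^(99/10) − 5.138e+09 = 2.806e+09, i.e. 94.48 dB SPL.
Required insertion loss = 100 − 94.48 = 5.52 dB.

5.5 dB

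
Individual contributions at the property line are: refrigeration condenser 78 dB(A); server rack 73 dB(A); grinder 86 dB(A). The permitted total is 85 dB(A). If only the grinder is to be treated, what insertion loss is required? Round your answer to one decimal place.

Fixed contribution from the other sources: Σ 10^(L/10) = 10^(78/10) + 10^(73/10) = 8.305e+07 (79.19 dB(A)).
The limit corresponds to 10^(85/10) = 3.162e+08; subtracting the fixed part leaves 2.332e+08 for the grinder, i.e. 83.68 dB(A).
Required insertion loss = 86 − 83.68 = 2.32 dB.

2.3 dB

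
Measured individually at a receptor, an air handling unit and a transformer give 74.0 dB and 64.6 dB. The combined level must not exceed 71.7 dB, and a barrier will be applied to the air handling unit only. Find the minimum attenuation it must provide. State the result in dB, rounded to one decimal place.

Fixed contribution from the other source: Σ 10^(L/10) = 10^(64.6/10) = 2.884e+06 (64.60 dB).
The limit corresponds to 10^(71.7/10) = 1.479e+07; subtracting the fixed part leaves 1.191e+07 for the air handling unit, i.e. 70.76 dB.
So the air handling unit must be reduced from 74.0 to 70.76 dB: IL = 3.24 dB.

3.2 dB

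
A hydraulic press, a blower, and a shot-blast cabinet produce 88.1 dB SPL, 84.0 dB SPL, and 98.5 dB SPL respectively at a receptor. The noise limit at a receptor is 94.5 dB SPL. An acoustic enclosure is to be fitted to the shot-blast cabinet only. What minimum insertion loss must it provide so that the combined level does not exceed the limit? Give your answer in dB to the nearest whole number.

6 dB

Fixed contribution from the other sources: Σ 10^(L/10) = 10^(88.1/10) + 10^(84.0/10) = 8.968e+08 (89.53 dB SPL).
The limit corresponds to 10^(94.5/10) = 2.818e+09; subtracting the fixed part leaves 1.922e+09 for the shot-blast cabinet, i.e. 92.84 dB SPL.
So the shot-blast cabinet must be reduced from 98.5 to 92.84 dB SPL: IL = 5.66 dB.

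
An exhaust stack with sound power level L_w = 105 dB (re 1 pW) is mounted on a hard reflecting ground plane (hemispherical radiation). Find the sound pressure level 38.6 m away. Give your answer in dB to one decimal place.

65.3 dB

L_p = L_w − 10·log₁₀(2π·r²) with r = 38.6 m.
2π·r² = 9362 m², 10·log₁₀ of that is 39.714 dB.
L_p = 105 − 39.714 = 65.29 dB.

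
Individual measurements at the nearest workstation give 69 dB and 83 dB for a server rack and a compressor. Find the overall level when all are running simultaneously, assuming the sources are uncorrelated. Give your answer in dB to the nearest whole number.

83 dB

For uncorrelated sources the intensities add, so convert each level to linear form, sum, and take 10·log₁₀ of the total.
Σ 10^(L/10) = 10^(69/10) + 10^(83/10) = 2.075e+08.
L_total = 10·log₁₀(2.075e+08) = 83.17 dB.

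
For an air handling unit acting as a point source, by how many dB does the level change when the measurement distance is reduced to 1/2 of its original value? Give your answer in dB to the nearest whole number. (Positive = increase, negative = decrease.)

+6 dB

With spherical spreading the level changes by −20·log₁₀(r₂/r₁).
ΔL = −20·log₁₀(0.5) = +6.02 dB.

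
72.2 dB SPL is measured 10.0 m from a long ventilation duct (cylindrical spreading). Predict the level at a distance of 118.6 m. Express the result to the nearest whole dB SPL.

Cylindrical spreading from a line source gives a 10·log₁₀(r₂/r₁) drop.
L₂ = 72.2 − 10·log₁₀(118.6/10.0) = 72.2 − 10.741 = 61.46 dB SPL.

61 dB SPL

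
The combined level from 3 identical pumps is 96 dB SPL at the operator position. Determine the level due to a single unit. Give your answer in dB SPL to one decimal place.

91.2 dB SPL

For N identical incoherent sources L_total = L₁ + 10·log₁₀ N, so L₁ = 96 − 10·log₁₀(3) = 96 − 4.771.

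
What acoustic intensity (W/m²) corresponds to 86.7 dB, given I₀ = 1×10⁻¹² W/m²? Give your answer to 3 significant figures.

0.000468 W/m²

L = 10·log₁₀(I/I₀) ⇒ I = I₀·10^(L/10) = 10⁻¹² × 10^8.67.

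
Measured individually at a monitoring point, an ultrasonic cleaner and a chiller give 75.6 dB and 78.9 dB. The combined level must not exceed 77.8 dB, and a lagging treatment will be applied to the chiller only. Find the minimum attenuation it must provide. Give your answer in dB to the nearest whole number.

Fixed contribution from the other source: Σ 10^(L/10) = 10^(75.6/10) = 3.631e+07 (75.60 dB).
To meet 77.8 dB overall, the treated chiller may contribute at most 10^(77.8/10) − 3.631e+07 = 2.395e+07, i.e. 73.79 dB.
So the chiller must be reduced from 78.9 to 73.79 dB: IL = 5.11 dB.

5 dB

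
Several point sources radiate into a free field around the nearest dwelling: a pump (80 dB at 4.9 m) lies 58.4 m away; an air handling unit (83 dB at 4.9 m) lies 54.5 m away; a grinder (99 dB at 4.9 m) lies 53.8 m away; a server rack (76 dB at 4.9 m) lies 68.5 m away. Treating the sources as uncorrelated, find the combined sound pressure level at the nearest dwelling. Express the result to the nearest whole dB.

Apply inverse-square spreading to bring every level to the receiver, then sum 10^(L/10).
pump: 80 − 20·log₁₀(58.4/4.9) = 80 − 21.52 = 58.48 dB.
air handling unit: 83 − 20·log₁₀(54.5/4.9) = 83 − 20.92 = 62.08 dB.
grinder: 99 − 20·log₁₀(53.8/4.9) = 99 − 20.81 = 78.19 dB.
server rack: 76 − 20·log₁₀(68.5/4.9) = 76 − 22.91 = 53.09 dB.
Σ 10^(L/10) = 6.841e+07 → L_total = 10·log₁₀(6.841e+07) = 78.35 dB.

78 dB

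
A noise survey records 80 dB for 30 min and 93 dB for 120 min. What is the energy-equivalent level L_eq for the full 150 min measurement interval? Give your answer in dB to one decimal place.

L_eq = 10·log₁₀[(1/T)·Σ tᵢ·10^(Lᵢ/10)] with T = 150 min.
Σ tᵢ·10^(Lᵢ/10) = 30·10^(80/10) + 120·10^(93/10) = 2.424e+11.
L_eq = 10·log₁₀(2.424e+11/150) = 92.08 dB.

92.1 dB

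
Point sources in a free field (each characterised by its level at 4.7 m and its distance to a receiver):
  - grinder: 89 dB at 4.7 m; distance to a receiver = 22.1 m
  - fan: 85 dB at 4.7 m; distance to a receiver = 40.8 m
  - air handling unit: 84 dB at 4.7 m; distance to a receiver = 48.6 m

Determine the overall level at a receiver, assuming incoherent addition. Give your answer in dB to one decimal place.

76.3 dB

Apply inverse-square spreading to bring every level to the receiver, then sum 10^(L/10).
grinder: 89 − 20·log₁₀(22.1/4.7) = 89 − 13.45 = 75.55 dB.
fan: 85 − 20·log₁₀(40.8/4.7) = 85 − 18.77 = 66.23 dB.
air handling unit: 84 − 20·log₁₀(48.6/4.7) = 84 − 20.29 = 63.71 dB.
Σ 10^(L/10) = 4.247e+07 → L_total = 10·log₁₀(4.247e+07) = 76.28 dB.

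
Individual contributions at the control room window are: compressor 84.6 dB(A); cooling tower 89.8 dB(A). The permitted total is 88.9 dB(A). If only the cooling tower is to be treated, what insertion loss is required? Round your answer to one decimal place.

Everything except the cooling tower sums to 10^(84.6/10) = 2.884e+08 in linear terms, 84.60 dB(A).
To meet 88.9 dB(A) overall, the treated cooling tower may contribute at most 10^(88.9/10) − 2.884e+08 = 4.878e+08, i.e. 86.88 dB(A).
So the cooling tower must be reduced from 89.8 to 86.88 dB(A): IL = 2.92 dB.

2.9 dB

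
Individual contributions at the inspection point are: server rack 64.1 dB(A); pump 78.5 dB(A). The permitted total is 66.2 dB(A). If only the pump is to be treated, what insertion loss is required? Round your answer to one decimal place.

Everything except the pump sums to 10^(64.1/10) = 2.570e+06 in linear terms, 64.10 dB(A).
To meet 66.2 dB(A) overall, the treated pump may contribute at most 10^(66.2/10) − 2.570e+06 = 1.598e+06, i.e. 62.04 dB(A).
So the pump must be reduced from 78.5 to 62.04 dB(A): IL = 16.46 dB.

16.5 dB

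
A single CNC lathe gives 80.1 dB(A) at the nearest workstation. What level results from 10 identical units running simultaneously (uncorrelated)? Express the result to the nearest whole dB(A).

N identical incoherent sources raise the level by 10·log₁₀ N.
L_total = 80.1 + 10·log₁₀(10) = 80.1 + 10.000 = 90.10 dB(A).

90 dB(A)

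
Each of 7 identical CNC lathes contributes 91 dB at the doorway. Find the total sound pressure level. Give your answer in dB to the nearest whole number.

99 dB

L_total = L₁ + 10·log₁₀ N for N identical incoherent sources.
L_total = 91 + 10·log₁₀(7) = 91 + 8.451 = 99.45 dB.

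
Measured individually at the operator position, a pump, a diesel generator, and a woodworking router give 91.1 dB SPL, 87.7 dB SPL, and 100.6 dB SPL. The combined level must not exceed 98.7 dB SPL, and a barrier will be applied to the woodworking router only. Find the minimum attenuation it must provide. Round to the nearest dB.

Fixed contribution from the other sources: Σ 10^(L/10) = 10^(91.1/10) + 10^(87.7/10) = 1.877e+09 (92.73 dB SPL).
The limit corresponds to 10^(98.7/10) = 7.413e+09; subtracting the fixed part leaves 5.536e+09 for the woodworking router, i.e. 97.43 dB SPL.
So the woodworking router must be reduced from 100.6 to 97.43 dB SPL: IL = 3.17 dB.

3 dB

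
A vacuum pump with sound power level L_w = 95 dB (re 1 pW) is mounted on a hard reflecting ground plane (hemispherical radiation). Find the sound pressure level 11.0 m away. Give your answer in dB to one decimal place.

L_p = L_w − 10·log₁₀(2π·r²) with r = 11.0 m.
2π·r² = 760.3 m², 10·log₁₀ of that is 28.810 dB.
L_p = 95 − 28.810 = 66.19 dB.

66.2 dB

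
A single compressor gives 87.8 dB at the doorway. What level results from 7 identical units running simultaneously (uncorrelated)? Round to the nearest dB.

96 dB

With 7 equal, uncorrelated contributions the intensity is 7× that of one unit, giving a rise of 10·log₁₀ 7.
L_total = 87.8 + 10·log₁₀(7) = 87.8 + 8.451 = 96.25 dB.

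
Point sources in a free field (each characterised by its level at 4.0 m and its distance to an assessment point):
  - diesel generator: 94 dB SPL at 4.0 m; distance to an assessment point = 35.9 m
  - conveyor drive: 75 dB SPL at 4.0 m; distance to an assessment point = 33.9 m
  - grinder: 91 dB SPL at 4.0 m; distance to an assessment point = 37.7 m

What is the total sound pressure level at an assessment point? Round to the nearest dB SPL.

77 dB SPL

Apply inverse-square spreading to bring every level to the receiver, then sum 10^(L/10).
diesel generator: 94 − 20·log₁₀(35.9/4.0) = 94 − 19.06 = 74.94 dB SPL.
conveyor drive: 75 − 20·log₁₀(33.9/4.0) = 75 − 18.56 = 56.44 dB SPL.
grinder: 91 − 20·log₁₀(37.7/4.0) = 91 − 19.49 = 71.51 dB SPL.
Σ 10^(L/10) = 4.580e+07 → L_total = 10·log₁₀(4.580e+07) = 76.61 dB SPL.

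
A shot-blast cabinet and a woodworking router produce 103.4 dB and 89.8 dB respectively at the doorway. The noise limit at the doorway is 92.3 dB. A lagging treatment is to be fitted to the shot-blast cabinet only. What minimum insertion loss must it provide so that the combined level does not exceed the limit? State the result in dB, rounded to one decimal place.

The untreated sources together contribute 10^(89.8/10) = 9.550e+08, i.e. 89.80 dB.
To meet 92.3 dB overall, the treated shot-blast cabinet may contribute at most 10^(92.3/10) − 9.550e+08 = 7.433e+08, i.e. 88.71 dB.
Required insertion loss = 103.4 − 88.71 = 14.69 dB.

14.7 dB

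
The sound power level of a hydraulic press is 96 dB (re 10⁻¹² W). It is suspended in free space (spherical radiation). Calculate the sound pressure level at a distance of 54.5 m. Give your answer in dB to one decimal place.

50.3 dB

The power spreads over a sphere of area 4π·r², so L_p = L_w − 10·log₁₀(4π·r²).
4π·r² = 3.733e+04 m², 10·log₁₀ of that is 45.720 dB.
L_p = 96 − 45.720 = 50.28 dB.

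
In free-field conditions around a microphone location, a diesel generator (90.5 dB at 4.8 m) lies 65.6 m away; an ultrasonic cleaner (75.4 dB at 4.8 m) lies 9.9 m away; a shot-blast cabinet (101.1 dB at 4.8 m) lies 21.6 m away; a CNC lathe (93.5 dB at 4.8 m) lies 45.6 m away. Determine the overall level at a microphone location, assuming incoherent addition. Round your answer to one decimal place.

88.3 dB

Apply inverse-square spreading to bring every level to the receiver, then sum 10^(L/10).
diesel generator: 90.5 − 20·log₁₀(65.6/4.8) = 90.5 − 22.71 = 67.79 dB.
ultrasonic cleaner: 75.4 − 20·log₁₀(9.9/4.8) = 75.4 − 6.29 = 69.11 dB.
shot-blast cabinet: 101.1 − 20·log₁₀(21.6/4.8) = 101.1 − 13.06 = 88.04 dB.
CNC lathe: 93.5 − 20·log₁₀(45.6/4.8) = 93.5 − 19.55 = 73.95 dB.
Σ 10^(L/10) = 6.751e+08 → L_total = 10·log₁₀(6.751e+08) = 88.29 dB.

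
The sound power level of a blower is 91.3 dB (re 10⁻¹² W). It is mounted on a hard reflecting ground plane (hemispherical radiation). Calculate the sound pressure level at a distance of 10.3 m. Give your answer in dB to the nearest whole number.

The power spreads over a hemisphere of area 2π·r², so L_p = L_w − 10·log₁₀(2π·r²).
2π·r² = 666.6 m², 10·log₁₀ of that is 28.239 dB.
L_p = 91.3 − 28.239 = 63.06 dB.

63 dB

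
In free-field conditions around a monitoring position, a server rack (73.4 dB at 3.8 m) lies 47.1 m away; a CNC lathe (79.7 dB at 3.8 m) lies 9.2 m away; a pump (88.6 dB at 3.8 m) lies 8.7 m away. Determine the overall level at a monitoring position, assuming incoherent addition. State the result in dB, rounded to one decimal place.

First find each source's level at the receiver (point-source: −20·log₁₀(r/r_ref)), then combine on an intensity basis.
server rack: 73.4 − 20·log₁₀(47.1/3.8) = 73.4 − 21.86 = 51.54 dB.
CNC lathe: 79.7 − 20·log₁₀(9.2/3.8) = 79.7 − 7.68 = 72.02 dB.
pump: 88.6 − 20·log₁₀(8.7/3.8) = 88.6 − 7.19 = 81.41 dB.
Σ 10^(L/10) = 1.543e+08 → L_total = 10·log₁₀(1.543e+08) = 81.88 dB.

81.9 dB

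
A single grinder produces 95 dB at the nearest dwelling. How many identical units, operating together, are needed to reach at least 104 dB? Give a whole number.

8

N identical sources give L₁ + 10·log₁₀ N, so require 10·log₁₀ N ≥ 104 − 95 = 9.0 dB.
N ≥ 10^(9.0/10) = 7.943, so N = 8.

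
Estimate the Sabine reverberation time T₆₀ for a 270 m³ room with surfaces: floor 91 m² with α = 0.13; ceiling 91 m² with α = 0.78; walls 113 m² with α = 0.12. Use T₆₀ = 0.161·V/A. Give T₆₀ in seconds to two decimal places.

0.45 s

Total absorption A = 91·0.13 + 91·0.78 + 113·0.12 = 96.37 m² sabins.
T₆₀ = 0.161 × 270 / 96.37 = 0.451 s.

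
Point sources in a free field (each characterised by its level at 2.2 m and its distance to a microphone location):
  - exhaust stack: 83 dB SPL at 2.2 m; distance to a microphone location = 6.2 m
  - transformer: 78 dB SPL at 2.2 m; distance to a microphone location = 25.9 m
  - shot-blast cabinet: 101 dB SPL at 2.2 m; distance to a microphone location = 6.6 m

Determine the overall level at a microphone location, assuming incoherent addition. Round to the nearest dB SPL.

92 dB SPL

Apply inverse-square spreading to bring every level to the receiver, then sum 10^(L/10).
exhaust stack: 83 − 20·log₁₀(6.2/2.2) = 83 − 9.00 = 74.00 dB SPL.
transformer: 78 − 20·log₁₀(25.9/2.2) = 78 − 21.42 = 56.58 dB SPL.
shot-blast cabinet: 101 − 20·log₁₀(6.6/2.2) = 101 − 9.54 = 91.46 dB SPL.
Σ 10^(L/10) = 1.424e+09 → L_total = 10·log₁₀(1.424e+09) = 91.54 dB SPL.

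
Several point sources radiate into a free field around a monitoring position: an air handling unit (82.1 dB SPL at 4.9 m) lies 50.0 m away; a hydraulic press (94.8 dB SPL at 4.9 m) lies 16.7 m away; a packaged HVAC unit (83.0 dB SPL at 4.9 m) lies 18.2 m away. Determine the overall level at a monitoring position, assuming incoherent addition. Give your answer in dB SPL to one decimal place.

84.4 dB SPL

First find each source's level at the receiver (point-source: −20·log₁₀(r/r_ref)), then combine on an intensity basis.
air handling unit: 82.1 − 20·log₁₀(50.0/4.9) = 82.1 − 20.18 = 61.92 dB SPL.
hydraulic press: 94.8 − 20·log₁₀(16.7/4.9) = 94.8 − 10.65 = 84.15 dB SPL.
packaged HVAC unit: 83.0 − 20·log₁₀(18.2/4.9) = 83.0 − 11.40 = 71.60 dB SPL.
Σ 10^(L/10) = 2.760e+08 → L_total = 10·log₁₀(2.760e+08) = 84.41 dB SPL.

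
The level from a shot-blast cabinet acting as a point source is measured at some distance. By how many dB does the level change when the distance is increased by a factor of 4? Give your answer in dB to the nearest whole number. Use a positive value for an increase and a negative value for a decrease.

-12 dB

Point-source spreading: ΔL = −20·log₁₀(r₂/r₁).
ΔL = −20·log₁₀(4) = -12.04 dB.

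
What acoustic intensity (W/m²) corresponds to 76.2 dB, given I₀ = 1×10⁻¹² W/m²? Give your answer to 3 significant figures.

4.17e-05 W/m²

I/I₀ = 10^(76.2/10) = 4.169e+07, so I = 4.169e+07 × 10⁻¹² W/m².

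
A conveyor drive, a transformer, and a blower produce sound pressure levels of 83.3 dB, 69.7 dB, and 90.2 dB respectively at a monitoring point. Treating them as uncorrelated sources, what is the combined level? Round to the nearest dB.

Incoherent sources combine by intensity addition: L_total = 10·log₁₀(Σ 10^(L_i/10)).
Σ 10^(L/10) = 10^(83.3/10) + 10^(69.7/10) + 10^(90.2/10) = 1.270e+09.
L_total = 10·log₁₀(1.270e+09) = 91.04 dB.

91 dB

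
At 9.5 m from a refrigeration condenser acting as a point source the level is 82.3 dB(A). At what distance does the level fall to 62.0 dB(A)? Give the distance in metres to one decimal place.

Point-source spreading drops the level by 20·log₁₀(r₂/r₁); inverting, r₂/r₁ = 10^(ΔL/20).
r₂ = 9.5·10^((82.3−62.0)/20) = 9.5·10^(20.3/20) = 98.34 m.

98.3 m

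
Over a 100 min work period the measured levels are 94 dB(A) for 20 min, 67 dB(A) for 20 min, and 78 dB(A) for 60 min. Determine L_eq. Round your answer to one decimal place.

87.3 dB(A)

L_eq = 10·log₁₀[(1/T)·Σ tᵢ·10^(Lᵢ/10)] with T = 100 min.
Σ tᵢ·10^(Lᵢ/10) = 20·10^(94/10) + 20·10^(67/10) + 60·10^(78/10) = 5.412e+10.
L_eq = 10·log₁₀(5.412e+10/100) = 87.33 dB(A).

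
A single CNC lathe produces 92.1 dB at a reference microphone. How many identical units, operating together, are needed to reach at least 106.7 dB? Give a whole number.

29

N identical sources give L₁ + 10·log₁₀ N, so require 10·log₁₀ N ≥ 106.7 − 92.1 = 14.6 dB.
N ≥ 10^(14.6/10) = 28.840, so N = 29.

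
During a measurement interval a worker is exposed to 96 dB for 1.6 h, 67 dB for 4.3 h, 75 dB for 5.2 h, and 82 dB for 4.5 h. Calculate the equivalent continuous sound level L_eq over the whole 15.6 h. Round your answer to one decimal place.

86.7 dB

The energy average is taken in the linear domain: L_eq = 10·log₁₀[(Σ tᵢ·10^(Lᵢ/10))/T], T = 15.6 h.
Σ tᵢ·10^(Lᵢ/10) = 1.6·10^(96/10) + 4.3·10^(67/10) + 5.2·10^(75/10) + 4.5·10^(82/10) = 7.269e+09.
L_eq = 10·log₁₀(7.269e+09/15.6) = 86.68 dB.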